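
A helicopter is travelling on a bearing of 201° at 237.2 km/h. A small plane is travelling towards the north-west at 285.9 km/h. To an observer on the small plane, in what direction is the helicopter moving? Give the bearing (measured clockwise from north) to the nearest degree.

165°

Taking east as x and north as y: helicopter velocity = (-85.005, -221.445) km/h; small plane velocity = (-202.162, 202.162) km/h.
Velocity of helicopter relative to small plane = (-85.005, -221.445) − (-202.162, 202.162) = (117.157, -423.607) km/h.
Bearing = atan2(117.16, -423.61) = 164.54° clockwise from north.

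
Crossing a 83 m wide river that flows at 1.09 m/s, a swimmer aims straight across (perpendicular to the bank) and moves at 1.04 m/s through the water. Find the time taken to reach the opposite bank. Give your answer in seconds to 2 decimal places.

The component of the swimmer's velocity perpendicular to the bank is 1.04 m/s.
The flow acts along the bank and has no component across it.
Time = 83 / 1.040 = 79.808 s.

79.81 s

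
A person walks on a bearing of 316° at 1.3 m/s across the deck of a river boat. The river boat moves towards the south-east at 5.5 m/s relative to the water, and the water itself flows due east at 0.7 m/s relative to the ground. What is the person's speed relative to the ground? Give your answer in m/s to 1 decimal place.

4.7 m/s

In east/north components (m/s): person relative to river boat = (-0.903, 0.935); river boat relative to water = (3.889, -3.889); water relative to ground = (0.700, 0.000).
Sum = (3.686, -2.954) m/s.
Speed = |(3.686, -2.954)| = 4.724 m/s.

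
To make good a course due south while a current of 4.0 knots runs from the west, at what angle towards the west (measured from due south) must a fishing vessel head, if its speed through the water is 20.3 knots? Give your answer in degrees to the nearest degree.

11°

The current pushes perpendicular to the desired track; the heading must have a component into the current equal to 4.0 knots: 20.3 sin θ = 4.0.
sin θ = 0.1970, so θ = 11.364°.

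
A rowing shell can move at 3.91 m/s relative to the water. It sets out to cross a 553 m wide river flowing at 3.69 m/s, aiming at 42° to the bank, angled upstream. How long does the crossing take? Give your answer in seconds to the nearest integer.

211 s

The component of the rowing shell's velocity perpendicular to the bank is 3.91 × sin 42° = 2.616 m/s.
The flow acts along the bank and has no component across it.
Time = 553 / 2.616 = 211.367 s.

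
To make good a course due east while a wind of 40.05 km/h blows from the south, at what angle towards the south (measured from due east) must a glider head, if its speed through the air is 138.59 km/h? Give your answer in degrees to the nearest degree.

The wind pushes perpendicular to the desired track; the heading must have a component into the wind equal to 40.05 km/h: 138.59 sin θ = 40.05.
sin θ = 0.2890, so θ = 16.797°.

17°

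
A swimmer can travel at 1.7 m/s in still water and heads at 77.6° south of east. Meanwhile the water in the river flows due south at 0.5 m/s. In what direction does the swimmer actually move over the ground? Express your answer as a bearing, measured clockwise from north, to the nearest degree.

170°

Taking east as x and north as y: velocity relative to the water = (0.365, -1.660) m/s; the water relative to ground = (0.000, -0.500) m/s.
Velocity relative to ground = (0.365, -1.660) + (0.000, -0.500) = (0.365, -2.160) m/s.
Bearing = atan2(0.37, -2.16) = 170.41° clockwise from north.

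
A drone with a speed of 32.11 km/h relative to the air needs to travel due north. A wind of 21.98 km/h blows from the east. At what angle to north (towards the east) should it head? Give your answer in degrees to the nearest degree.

The wind pushes perpendicular to the desired track; the heading must have a component into the wind equal to 21.98 km/h: 32.11 sin θ = 21.98.
sin θ = 0.6845, so θ = 43.198°.

43°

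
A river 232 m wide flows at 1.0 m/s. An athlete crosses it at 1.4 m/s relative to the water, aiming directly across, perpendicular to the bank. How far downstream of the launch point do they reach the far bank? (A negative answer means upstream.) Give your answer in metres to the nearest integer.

166 m

Perpendicular speed = 1.400 m/s; crossing time = 232 / 1.400 = 165.714 s.
Net downstream speed = 1.000 m/s.
Drift = 1.000 × 165.714 = 165.714 m (downstream).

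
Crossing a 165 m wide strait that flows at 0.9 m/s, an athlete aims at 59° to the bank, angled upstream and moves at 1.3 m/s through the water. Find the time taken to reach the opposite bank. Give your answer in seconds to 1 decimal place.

148.1 s

The component of the athlete's velocity perpendicular to the bank is 1.3 × sin 59° = 1.114 m/s.
The flow acts along the bank and has no component across it.
Time = 165 / 1.114 = 148.073 s.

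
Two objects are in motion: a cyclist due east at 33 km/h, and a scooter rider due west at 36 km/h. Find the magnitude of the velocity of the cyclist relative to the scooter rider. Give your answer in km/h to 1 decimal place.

Taking east as x and north as y: cyclist velocity = (33.000, 0.000) km/h; scooter rider velocity = (-36.000, 0.000) km/h.
Velocity of cyclist relative to scooter rider = (33.000, 0.000) − (-36.000, 0.000) = (69.000, 0.000) km/h.
Magnitude = |(69.000, 0.000)| = 69.000 km/h.

69.0 km/h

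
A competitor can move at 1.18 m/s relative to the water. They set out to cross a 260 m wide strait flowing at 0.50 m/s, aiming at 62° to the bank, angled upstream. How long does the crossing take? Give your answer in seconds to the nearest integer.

The component of the competitor's velocity perpendicular to the bank is 1.18 × sin 62° = 1.042 m/s.
The current is parallel to the bank, so it does not affect the crossing time.
Time = 260 / 1.042 = 249.549 s.

250 s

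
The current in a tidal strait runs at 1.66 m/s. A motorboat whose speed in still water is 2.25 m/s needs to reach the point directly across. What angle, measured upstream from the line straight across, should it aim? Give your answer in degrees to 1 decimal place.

47.5°

To cancel the current, the upstream component of the motorboat's velocity must equal the flow: 2.25 sin θ = 1.66.
sin θ = 1.66 / 2.25 = 0.7378.
θ = arcsin(0.7378) = 47.542°.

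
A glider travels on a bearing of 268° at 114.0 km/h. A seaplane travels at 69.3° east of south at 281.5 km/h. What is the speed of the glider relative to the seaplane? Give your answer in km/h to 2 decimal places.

Taking east as x and north as y: glider velocity = (-113.931, -3.979) km/h; seaplane velocity = (263.327, -99.503) km/h.
Velocity of glider relative to seaplane = (-113.931, -3.979) − (263.327, -99.503) = (-377.258, 95.525) km/h.
Magnitude = |(-377.258, 95.525)| = 389.164 km/h.

389.16 km/h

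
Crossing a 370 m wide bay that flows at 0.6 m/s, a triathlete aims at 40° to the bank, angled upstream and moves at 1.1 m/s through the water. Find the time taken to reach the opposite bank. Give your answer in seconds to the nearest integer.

The component of the triathlete's velocity perpendicular to the bank is 1.1 × sin 40° = 0.707 m/s.
The flow acts along the bank and has no component across it.
Time = 370 / 0.707 = 523.289 s.

523 s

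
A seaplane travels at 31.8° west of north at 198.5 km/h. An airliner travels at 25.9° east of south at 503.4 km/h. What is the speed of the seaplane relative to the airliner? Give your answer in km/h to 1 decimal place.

Taking east as x and north as y: seaplane velocity = (-104.601, 168.704) km/h; airliner velocity = (219.886, -452.837) km/h.
Velocity of seaplane relative to airliner = (-104.601, 168.704) − (219.886, -452.837) = (-324.487, 621.541) km/h.
Magnitude = |(-324.487, 621.541)| = 701.145 km/h.

701.1 km/h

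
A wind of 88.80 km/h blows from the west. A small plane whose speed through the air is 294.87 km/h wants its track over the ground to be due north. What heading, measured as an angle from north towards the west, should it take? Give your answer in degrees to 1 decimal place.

The wind pushes perpendicular to the desired track; the heading must have a component into the wind equal to 88.80 km/h: 294.87 sin θ = 88.80.
sin θ = 0.3011, so θ = 17.527°.

17.5°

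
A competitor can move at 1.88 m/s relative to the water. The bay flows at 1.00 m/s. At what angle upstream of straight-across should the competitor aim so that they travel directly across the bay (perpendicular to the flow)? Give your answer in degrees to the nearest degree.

32°

To cancel the current, the upstream component of the competitor's velocity must equal the flow: 1.88 sin θ = 1.00.
sin θ = 1.00 / 1.88 = 0.5319.
θ = arcsin(0.5319) = 32.135°.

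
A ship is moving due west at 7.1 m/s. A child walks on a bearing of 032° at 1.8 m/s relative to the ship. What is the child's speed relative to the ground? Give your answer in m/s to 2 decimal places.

Taking east as x and north as y: ship velocity = (-7.100, 0.000) m/s; child velocity relative to ship = (0.954, 1.526) m/s.
Velocity relative to ground = (-7.100, 0.000) + (0.954, 1.526) = (-6.146, 1.526) m/s.
Speed = |(-6.146, 1.526)| = 6.333 m/s.

6.33 m/s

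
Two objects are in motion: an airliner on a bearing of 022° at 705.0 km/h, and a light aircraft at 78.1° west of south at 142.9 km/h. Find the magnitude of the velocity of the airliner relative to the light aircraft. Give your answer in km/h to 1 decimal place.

793.6 km/h

Taking east as x and north as y: airliner velocity = (264.098, 653.665) km/h; light aircraft velocity = (-139.829, -29.467) km/h.
Velocity of airliner relative to light aircraft = (264.098, 653.665) − (-139.829, -29.467) = (403.927, 683.131) km/h.
Magnitude = |(403.927, 683.131)| = 793.615 km/h.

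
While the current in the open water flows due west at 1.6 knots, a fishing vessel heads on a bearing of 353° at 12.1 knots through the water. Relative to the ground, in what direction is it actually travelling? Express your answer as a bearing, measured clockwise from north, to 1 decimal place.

345.6°

Taking east as x and north as y: velocity relative to the water = (-1.475, 12.010) knots; the water relative to ground = (-1.600, 0.000) knots.
Velocity relative to ground = (-1.475, 12.010) + (-1.600, 0.000) = (-3.075, 12.010) knots.
Bearing = atan2(-3.07, 12.01) = 345.64° clockwise from north.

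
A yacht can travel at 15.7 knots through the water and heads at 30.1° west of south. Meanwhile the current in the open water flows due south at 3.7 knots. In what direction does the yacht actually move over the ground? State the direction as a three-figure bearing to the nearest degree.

204°

Taking east as x and north as y: velocity relative to the water = (-7.874, -13.583) knots; the water relative to ground = (0.000, -3.700) knots.
Velocity relative to ground = (-7.874, -13.583) + (0.000, -3.700) = (-7.874, -17.283) knots.
Bearing = atan2(-7.87, -17.28) = 204.49° clockwise from north.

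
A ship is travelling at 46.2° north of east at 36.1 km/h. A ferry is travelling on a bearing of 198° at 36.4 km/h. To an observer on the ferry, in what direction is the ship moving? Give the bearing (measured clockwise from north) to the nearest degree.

031°

Taking east as x and north as y: ship velocity = (24.986, 26.056) km/h; ferry velocity = (-11.248, -34.618) km/h.
Velocity of ship relative to ferry = (24.986, 26.056) − (-11.248, -34.618) = (36.235, 60.674) km/h.
Bearing = atan2(36.23, 60.67) = 30.85° clockwise from north.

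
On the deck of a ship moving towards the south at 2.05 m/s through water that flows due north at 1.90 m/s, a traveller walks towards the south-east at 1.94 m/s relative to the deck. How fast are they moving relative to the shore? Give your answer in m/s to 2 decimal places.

In east/north components (m/s): traveller relative to ship = (1.372, -1.372); ship relative to water = (0.000, -2.050); water relative to ground = (0.000, 1.900).
Sum = (1.372, -1.522) m/s.
Speed = |(1.372, -1.522)| = 2.049 m/s.

2.05 m/s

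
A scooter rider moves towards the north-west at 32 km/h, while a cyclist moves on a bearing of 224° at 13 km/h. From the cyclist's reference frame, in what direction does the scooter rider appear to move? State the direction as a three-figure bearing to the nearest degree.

Taking east as x and north as y: scooter rider velocity = (-22.627, 22.627) km/h; cyclist velocity = (-9.031, -9.351) km/h.
Velocity of scooter rider relative to cyclist = (-22.627, 22.627) − (-9.031, -9.351) = (-13.597, 31.979) km/h.
Bearing = atan2(-13.60, 31.98) = 336.97° clockwise from north.

337°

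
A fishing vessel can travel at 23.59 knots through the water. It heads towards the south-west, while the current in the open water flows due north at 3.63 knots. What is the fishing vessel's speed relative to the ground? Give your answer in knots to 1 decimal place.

21.2 knots

Taking east as x and north as y: velocity relative to the water = (-16.681, -16.681) knots; the water relative to ground = (0.000, 3.630) knots.
Velocity relative to ground = (-16.681, -16.681) + (0.000, 3.630) = (-16.681, -13.051) knots.
Speed = |(-16.681, -13.051)| = 21.179 knots.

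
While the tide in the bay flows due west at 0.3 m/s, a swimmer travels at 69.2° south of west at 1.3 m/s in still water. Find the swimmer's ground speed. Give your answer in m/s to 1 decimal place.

Taking east as x and north as y: velocity relative to the water = (-0.462, -1.215) m/s; the water relative to ground = (-0.300, 0.000) m/s.
Velocity relative to ground = (-0.462, -1.215) + (-0.300, 0.000) = (-0.762, -1.215) m/s.
Speed = |(-0.762, -1.215)| = 1.434 m/s.

1.4 m/s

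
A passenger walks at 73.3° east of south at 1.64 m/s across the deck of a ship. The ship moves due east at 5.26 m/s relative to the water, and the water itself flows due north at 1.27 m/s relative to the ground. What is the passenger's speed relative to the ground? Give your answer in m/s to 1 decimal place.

In east/north components (m/s): passenger relative to ship = (1.571, -0.471); ship relative to water = (5.260, 0.000); water relative to ground = (0.000, 1.270).
Sum = (6.831, 0.799) m/s.
Speed = |(6.831, 0.799)| = 6.877 m/s.

6.9 m/s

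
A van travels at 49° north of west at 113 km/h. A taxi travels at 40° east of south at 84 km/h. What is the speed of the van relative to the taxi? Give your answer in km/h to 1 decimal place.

197.0 km/h

Taking east as x and north as y: van velocity = (-74.135, 85.282) km/h; taxi velocity = (53.994, -64.348) km/h.
Velocity of van relative to taxi = (-74.135, 85.282) − (53.994, -64.348) = (-128.129, 149.630) km/h.
Magnitude = |(-128.129, 149.630)| = 196.993 km/h.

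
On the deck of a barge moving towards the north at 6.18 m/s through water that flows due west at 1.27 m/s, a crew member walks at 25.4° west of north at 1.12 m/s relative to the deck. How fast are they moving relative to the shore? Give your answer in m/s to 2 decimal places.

7.40 m/s

In east/north components (m/s): crew member relative to barge = (-0.480, 1.012); barge relative to water = (0.000, 6.180); water relative to ground = (-1.270, 0.000).
Sum = (-1.750, 7.192) m/s.
Speed = |(-1.750, 7.192)| = 7.402 m/s.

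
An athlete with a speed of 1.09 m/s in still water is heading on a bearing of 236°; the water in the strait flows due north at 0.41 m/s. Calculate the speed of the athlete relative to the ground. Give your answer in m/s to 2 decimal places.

0.93 m/s

Taking east as x and north as y: velocity relative to the water = (-0.904, -0.610) m/s; the water relative to ground = (0.000, 0.410) m/s.
Velocity relative to ground = (-0.904, -0.610) + (0.000, 0.410) = (-0.904, -0.200) m/s.
Speed = |(-0.904, -0.200)| = 0.925 m/s.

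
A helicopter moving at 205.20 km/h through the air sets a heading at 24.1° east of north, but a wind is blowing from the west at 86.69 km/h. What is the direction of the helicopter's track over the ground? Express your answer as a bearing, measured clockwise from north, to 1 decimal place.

Taking east as x and north as y: velocity relative to the air = (83.789, 187.314) km/h; the air relative to ground = (86.690, 0.000) km/h.
Velocity relative to ground = (83.789, 187.314) + (86.690, 0.000) = (170.479, 187.314) km/h.
Bearing = atan2(170.48, 187.31) = 42.31° clockwise from north.

042.3°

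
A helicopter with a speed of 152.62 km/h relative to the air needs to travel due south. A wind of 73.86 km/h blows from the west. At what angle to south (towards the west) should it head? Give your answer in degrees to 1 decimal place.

28.9°

The wind pushes perpendicular to the desired track; the heading must have a component into the wind equal to 73.86 km/h: 152.62 sin θ = 73.86.
sin θ = 0.4839, so θ = 28.944°.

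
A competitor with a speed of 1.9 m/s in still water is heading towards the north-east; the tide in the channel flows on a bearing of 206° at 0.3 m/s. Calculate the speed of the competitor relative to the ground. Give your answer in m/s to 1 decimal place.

Taking east as x and north as y: velocity relative to the water = (1.344, 1.344) m/s; the water relative to ground = (-0.132, -0.270) m/s.
Velocity relative to ground = (1.344, 1.344) + (-0.132, -0.270) = (1.212, 1.074) m/s.
Speed = |(1.212, 1.074)| = 1.619 m/s.

1.6 m/s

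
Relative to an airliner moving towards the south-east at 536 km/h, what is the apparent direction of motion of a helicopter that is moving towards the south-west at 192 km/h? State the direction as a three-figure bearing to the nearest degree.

295°

Taking east as x and north as y: helicopter velocity = (-135.765, -135.765) km/h; airliner velocity = (379.009, -379.009) km/h.
Velocity of helicopter relative to airliner = (-135.765, -135.765) − (379.009, -379.009) = (-514.774, 243.245) km/h.
Bearing = atan2(-514.77, 243.24) = 295.29° clockwise from north.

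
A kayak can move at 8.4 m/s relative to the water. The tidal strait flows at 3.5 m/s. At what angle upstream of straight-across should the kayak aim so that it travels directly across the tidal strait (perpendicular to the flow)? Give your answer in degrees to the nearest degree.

25°

To cancel the current, the upstream component of the kayak's velocity must equal the flow: 8.4 sin θ = 3.5.
sin θ = 3.5 / 8.4 = 0.4167.
θ = arcsin(0.4167) = 24.624°.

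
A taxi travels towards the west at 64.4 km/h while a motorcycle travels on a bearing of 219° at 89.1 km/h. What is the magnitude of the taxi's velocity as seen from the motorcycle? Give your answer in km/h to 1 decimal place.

69.7 km/h

Taking east as x and north as y: taxi velocity = (-64.400, 0.000) km/h; motorcycle velocity = (-56.072, -69.244) km/h.
Velocity of taxi relative to motorcycle = (-64.400, 0.000) − (-56.072, -69.244) = (-8.328, 69.244) km/h.
Magnitude = |(-8.328, 69.244)| = 69.743 km/h.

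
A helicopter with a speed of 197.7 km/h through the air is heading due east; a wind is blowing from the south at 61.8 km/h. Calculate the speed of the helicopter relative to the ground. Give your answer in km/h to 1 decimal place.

207.1 km/h

Taking east as x and north as y: velocity relative to the air = (197.700, 0.000) km/h; the air relative to ground = (0.000, 61.800) km/h.
Velocity relative to ground = (197.700, 0.000) + (0.000, 61.800) = (197.700, 61.800) km/h.
Speed = |(197.700, 61.800)| = 207.134 km/h.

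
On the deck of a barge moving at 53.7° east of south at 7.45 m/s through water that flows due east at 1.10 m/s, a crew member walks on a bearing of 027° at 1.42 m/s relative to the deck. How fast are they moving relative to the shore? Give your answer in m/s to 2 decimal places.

8.36 m/s

In east/north components (m/s): crew member relative to barge = (0.645, 1.265); barge relative to water = (6.004, -4.410); water relative to ground = (1.100, 0.000).
Sum = (7.749, -3.145) m/s.
Speed = |(7.749, -3.145)| = 8.363 m/s.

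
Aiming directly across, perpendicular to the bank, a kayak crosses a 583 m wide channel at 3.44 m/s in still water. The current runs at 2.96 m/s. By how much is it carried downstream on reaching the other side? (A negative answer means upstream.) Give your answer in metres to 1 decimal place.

501.7 m

Perpendicular speed = 3.440 m/s; crossing time = 583 / 3.440 = 169.477 s.
Net downstream speed = 2.960 m/s.
Drift = 2.960 × 169.477 = 501.651 m (downstream).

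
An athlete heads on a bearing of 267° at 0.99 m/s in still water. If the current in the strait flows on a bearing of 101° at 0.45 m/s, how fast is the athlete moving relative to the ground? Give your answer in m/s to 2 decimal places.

0.56 m/s

Taking east as x and north as y: velocity relative to the water = (-0.989, -0.052) m/s; the water relative to ground = (0.442, -0.086) m/s.
Velocity relative to ground = (-0.989, -0.052) + (0.442, -0.086) = (-0.547, -0.138) m/s.
Speed = |(-0.547, -0.138)| = 0.564 m/s.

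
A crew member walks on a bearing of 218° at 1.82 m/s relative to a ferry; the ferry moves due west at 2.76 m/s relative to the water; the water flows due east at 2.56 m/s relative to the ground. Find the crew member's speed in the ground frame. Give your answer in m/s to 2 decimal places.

In east/north components (m/s): crew member relative to ferry = (-1.121, -1.434); ferry relative to water = (-2.760, 0.000); water relative to ground = (2.560, 0.000).
Sum = (-1.321, -1.434) m/s.
Speed = |(-1.321, -1.434)| = 1.950 m/s.

1.95 m/s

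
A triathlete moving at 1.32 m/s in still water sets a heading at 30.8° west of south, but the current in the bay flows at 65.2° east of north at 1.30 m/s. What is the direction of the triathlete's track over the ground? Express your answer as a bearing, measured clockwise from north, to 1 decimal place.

Taking east as x and north as y: velocity relative to the water = (-0.676, -1.134) m/s; the water relative to ground = (1.180, 0.545) m/s.
Velocity relative to ground = (-0.676, -1.134) + (1.180, 0.545) = (0.504, -0.589) m/s.
Bearing = atan2(0.50, -0.59) = 139.41° clockwise from north.

139.4°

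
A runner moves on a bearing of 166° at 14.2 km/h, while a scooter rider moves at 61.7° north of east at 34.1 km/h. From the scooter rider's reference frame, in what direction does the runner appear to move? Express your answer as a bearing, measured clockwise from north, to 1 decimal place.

Taking east as x and north as y: runner velocity = (3.435, -13.778) km/h; scooter rider velocity = (16.166, 30.024) km/h.
Velocity of runner relative to scooter rider = (3.435, -13.778) − (16.166, 30.024) = (-12.731, -43.802) km/h.
Bearing = atan2(-12.73, -43.80) = 196.21° clockwise from north.

196.2°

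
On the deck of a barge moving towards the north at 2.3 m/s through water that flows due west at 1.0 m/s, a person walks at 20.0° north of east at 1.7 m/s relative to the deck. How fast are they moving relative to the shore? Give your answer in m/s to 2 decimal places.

In east/north components (m/s): person relative to barge = (1.597, 0.581); barge relative to water = (0.000, 2.300); water relative to ground = (-1.000, 0.000).
Sum = (0.597, 2.881) m/s.
Speed = |(0.597, 2.881)| = 2.943 m/s.

2.94 m/s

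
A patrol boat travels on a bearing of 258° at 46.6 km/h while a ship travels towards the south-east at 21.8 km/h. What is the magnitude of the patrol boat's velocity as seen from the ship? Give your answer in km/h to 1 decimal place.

61.3 km/h

Taking east as x and north as y: patrol boat velocity = (-45.582, -9.689) km/h; ship velocity = (15.415, -15.415) km/h.
Velocity of patrol boat relative to ship = (-45.582, -9.689) − (15.415, -15.415) = (-60.997, 5.726) km/h.
Magnitude = |(-60.997, 5.726)| = 61.265 km/h.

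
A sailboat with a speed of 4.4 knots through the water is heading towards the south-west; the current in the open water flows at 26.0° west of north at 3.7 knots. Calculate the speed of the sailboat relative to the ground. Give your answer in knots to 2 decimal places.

Taking east as x and north as y: velocity relative to the water = (-3.111, -3.111) knots; the water relative to ground = (-1.622, 3.326) knots.
Velocity relative to ground = (-3.111, -3.111) + (-1.622, 3.326) = (-4.733, 0.214) knots.
Speed = |(-4.733, 0.214)| = 4.738 knots.

4.74 knots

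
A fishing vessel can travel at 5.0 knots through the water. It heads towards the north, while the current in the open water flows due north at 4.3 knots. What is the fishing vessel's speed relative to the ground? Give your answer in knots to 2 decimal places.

9.30 knots

Taking east as x and north as y: velocity relative to the water = (0.000, 5.000) knots; the water relative to ground = (0.000, 4.300) knots.
Velocity relative to ground = (0.000, 5.000) + (0.000, 4.300) = (0.000, 9.300) knots.
Speed = |(0.000, 9.300)| = 9.300 knots.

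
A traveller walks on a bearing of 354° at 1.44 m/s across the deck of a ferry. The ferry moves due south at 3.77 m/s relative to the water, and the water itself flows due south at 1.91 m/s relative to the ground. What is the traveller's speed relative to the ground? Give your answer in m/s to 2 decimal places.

In east/north components (m/s): traveller relative to ferry = (-0.151, 1.432); ferry relative to water = (0.000, -3.770); water relative to ground = (0.000, -1.910).
Sum = (-0.151, -4.248) m/s.
Speed = |(-0.151, -4.248)| = 4.251 m/s.

4.25 m/s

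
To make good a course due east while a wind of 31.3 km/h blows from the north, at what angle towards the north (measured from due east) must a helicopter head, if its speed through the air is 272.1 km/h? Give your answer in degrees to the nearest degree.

The wind pushes perpendicular to the desired track; the heading must have a component into the wind equal to 31.3 km/h: 272.1 sin θ = 31.3.
sin θ = 0.1150, so θ = 6.605°.

7°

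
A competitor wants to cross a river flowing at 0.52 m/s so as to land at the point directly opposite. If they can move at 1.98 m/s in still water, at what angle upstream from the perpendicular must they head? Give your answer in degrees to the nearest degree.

To cancel the current, the upstream component of the competitor's velocity must equal the flow: 1.98 sin θ = 0.52.
sin θ = 0.52 / 1.98 = 0.2626.
θ = arcsin(0.2626) = 15.226°.

15°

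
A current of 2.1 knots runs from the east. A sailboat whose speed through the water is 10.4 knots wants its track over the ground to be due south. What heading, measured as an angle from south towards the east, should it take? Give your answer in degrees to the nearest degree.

The current pushes perpendicular to the desired track; the heading must have a component into the current equal to 2.1 knots: 10.4 sin θ = 2.1.
sin θ = 0.2019, so θ = 11.649°.

12°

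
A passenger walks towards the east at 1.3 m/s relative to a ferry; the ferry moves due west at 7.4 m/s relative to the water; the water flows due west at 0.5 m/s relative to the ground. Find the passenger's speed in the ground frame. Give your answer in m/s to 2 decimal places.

In east/north components (m/s): passenger relative to ferry = (1.300, 0.000); ferry relative to water = (-7.400, 0.000); water relative to ground = (-0.500, 0.000).
Sum = (-6.600, 0.000) m/s.
Speed = |(-6.600, 0.000)| = 6.600 m/s.

6.60 m/s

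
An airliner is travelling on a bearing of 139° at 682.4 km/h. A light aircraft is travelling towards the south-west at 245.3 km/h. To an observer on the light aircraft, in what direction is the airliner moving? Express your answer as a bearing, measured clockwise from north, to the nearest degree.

119°

Taking east as x and north as y: airliner velocity = (447.695, -515.014) km/h; light aircraft velocity = (-173.453, -173.453) km/h.
Velocity of airliner relative to light aircraft = (447.695, -515.014) − (-173.453, -173.453) = (621.148, -341.561) km/h.
Bearing = atan2(621.15, -341.56) = 118.81° clockwise from north.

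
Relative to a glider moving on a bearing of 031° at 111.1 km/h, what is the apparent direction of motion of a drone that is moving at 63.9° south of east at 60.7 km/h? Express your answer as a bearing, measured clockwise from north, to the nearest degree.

Taking east as x and north as y: drone velocity = (26.704, -54.510) km/h; glider velocity = (57.221, 95.231) km/h.
Velocity of drone relative to glider = (26.704, -54.510) − (57.221, 95.231) = (-30.516, -149.742) km/h.
Bearing = atan2(-30.52, -149.74) = 191.52° clockwise from north.

192°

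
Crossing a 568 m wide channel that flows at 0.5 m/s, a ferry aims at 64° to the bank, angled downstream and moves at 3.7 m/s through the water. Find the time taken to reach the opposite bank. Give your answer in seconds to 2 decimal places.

The component of the ferry's velocity perpendicular to the bank is 3.7 × sin 64° = 3.326 m/s.
The flow acts along the bank and has no component across it.
Time = 568 / 3.326 = 170.799 s.

170.80 s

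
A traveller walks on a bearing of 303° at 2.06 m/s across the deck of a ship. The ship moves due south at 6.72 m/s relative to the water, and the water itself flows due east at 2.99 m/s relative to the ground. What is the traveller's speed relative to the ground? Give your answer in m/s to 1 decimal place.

In east/north components (m/s): traveller relative to ship = (-1.728, 1.122); ship relative to water = (0.000, -6.720); water relative to ground = (2.990, 0.000).
Sum = (1.262, -5.598) m/s.
Speed = |(1.262, -5.598)| = 5.739 m/s.

5.7 m/s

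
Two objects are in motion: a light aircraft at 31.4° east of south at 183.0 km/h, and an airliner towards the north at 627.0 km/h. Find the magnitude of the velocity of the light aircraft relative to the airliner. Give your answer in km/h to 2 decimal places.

Taking east as x and north as y: light aircraft velocity = (95.345, -156.200) km/h; airliner velocity = (0.000, 627.000) km/h.
Velocity of light aircraft relative to airliner = (95.345, -156.200) − (0.000, 627.000) = (95.345, -783.200) km/h.
Magnitude = |(95.345, -783.200)| = 788.982 km/h.

788.98 km/h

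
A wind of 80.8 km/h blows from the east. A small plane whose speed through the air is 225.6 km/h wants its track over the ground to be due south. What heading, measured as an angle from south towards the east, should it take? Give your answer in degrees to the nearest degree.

21°

The wind pushes perpendicular to the desired track; the heading must have a component into the wind equal to 80.8 km/h: 225.6 sin θ = 80.8.
sin θ = 0.3582, so θ = 20.987°.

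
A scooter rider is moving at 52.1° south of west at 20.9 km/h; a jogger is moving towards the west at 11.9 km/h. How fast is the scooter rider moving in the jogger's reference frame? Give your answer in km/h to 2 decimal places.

16.52 km/h

Taking east as x and north as y: scooter rider velocity = (-12.839, -16.492) km/h; jogger velocity = (-11.900, 0.000) km/h.
Velocity of scooter rider relative to jogger = (-12.839, -16.492) − (-11.900, 0.000) = (-0.939, -16.492) km/h.
Magnitude = |(-0.939, -16.492)| = 16.519 km/h.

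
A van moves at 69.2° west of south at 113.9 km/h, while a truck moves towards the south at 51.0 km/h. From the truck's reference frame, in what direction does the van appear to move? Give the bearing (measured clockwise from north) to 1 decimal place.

275.7°

Taking east as x and north as y: van velocity = (-106.477, -40.447) km/h; truck velocity = (0.000, -51.000) km/h.
Velocity of van relative to truck = (-106.477, -40.447) − (0.000, -51.000) = (-106.477, 10.553) km/h.
Bearing = atan2(-106.48, 10.55) = 275.66° clockwise from north.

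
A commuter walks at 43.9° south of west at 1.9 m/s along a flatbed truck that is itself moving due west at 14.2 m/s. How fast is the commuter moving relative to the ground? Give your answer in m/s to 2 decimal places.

Taking east as x and north as y: flatbed truck velocity = (-14.200, 0.000) m/s; commuter velocity relative to flatbed truck = (-1.369, -1.317) m/s.
Velocity relative to ground = (-14.200, 0.000) + (-1.369, -1.317) = (-15.569, -1.317) m/s.
Speed = |(-15.569, -1.317)| = 15.625 m/s.

15.62 m/s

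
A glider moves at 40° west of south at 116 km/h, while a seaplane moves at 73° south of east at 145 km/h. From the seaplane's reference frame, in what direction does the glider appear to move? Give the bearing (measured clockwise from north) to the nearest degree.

293°

Taking east as x and north as y: glider velocity = (-74.563, -88.861) km/h; seaplane velocity = (42.394, -138.664) km/h.
Velocity of glider relative to seaplane = (-74.563, -88.861) − (42.394, -138.664) = (-116.957, 49.803) km/h.
Bearing = atan2(-116.96, 49.80) = 293.07° clockwise from north.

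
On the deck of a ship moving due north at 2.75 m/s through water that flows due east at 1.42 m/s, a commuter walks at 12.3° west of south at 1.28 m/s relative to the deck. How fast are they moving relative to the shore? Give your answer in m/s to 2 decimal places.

In east/north components (m/s): commuter relative to ship = (-0.273, -1.251); ship relative to water = (0.000, 2.750); water relative to ground = (1.420, 0.000).
Sum = (1.147, 1.499) m/s.
Speed = |(1.147, 1.499)| = 1.888 m/s.

1.89 m/s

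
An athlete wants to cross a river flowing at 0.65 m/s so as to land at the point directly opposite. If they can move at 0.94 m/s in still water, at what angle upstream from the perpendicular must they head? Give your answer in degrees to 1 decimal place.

43.7°

To cancel the current, the upstream component of the athlete's velocity must equal the flow: 0.94 sin θ = 0.65.
sin θ = 0.65 / 0.94 = 0.6915.
θ = arcsin(0.6915) = 43.748°.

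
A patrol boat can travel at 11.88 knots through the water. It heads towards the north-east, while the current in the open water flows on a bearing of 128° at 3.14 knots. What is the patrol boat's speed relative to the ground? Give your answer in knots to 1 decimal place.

12.7 knots

Taking east as x and north as y: velocity relative to the water = (8.400, 8.400) knots; the water relative to ground = (2.474, -1.933) knots.
Velocity relative to ground = (8.400, 8.400) + (2.474, -1.933) = (10.875, 6.467) knots.
Speed = |(10.875, 6.467)| = 12.653 knots.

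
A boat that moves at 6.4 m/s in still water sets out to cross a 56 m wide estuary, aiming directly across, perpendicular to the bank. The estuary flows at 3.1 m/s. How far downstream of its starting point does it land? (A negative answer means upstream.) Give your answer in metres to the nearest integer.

27 m

Perpendicular speed = 6.400 m/s; crossing time = 56 / 6.400 = 8.750 s.
Net downstream speed = 3.100 m/s.
Drift = 3.100 × 8.750 = 27.125 m (downstream).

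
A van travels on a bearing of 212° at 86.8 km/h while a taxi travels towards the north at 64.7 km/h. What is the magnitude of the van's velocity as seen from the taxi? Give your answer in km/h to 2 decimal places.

Taking east as x and north as y: van velocity = (-45.997, -73.611) km/h; taxi velocity = (0.000, 64.700) km/h.
Velocity of van relative to taxi = (-45.997, -73.611) − (0.000, 64.700) = (-45.997, -138.311) km/h.
Magnitude = |(-45.997, -138.311)| = 145.758 km/h.

145.76 km/h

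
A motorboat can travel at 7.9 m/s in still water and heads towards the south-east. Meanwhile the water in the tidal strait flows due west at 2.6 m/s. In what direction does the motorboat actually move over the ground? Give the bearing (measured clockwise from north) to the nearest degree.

152°

Taking east as x and north as y: velocity relative to the water = (5.586, -5.586) m/s; the water relative to ground = (-2.600, 0.000) m/s.
Velocity relative to ground = (5.586, -5.586) + (-2.600, 0.000) = (2.986, -5.586) m/s.
Bearing = atan2(2.99, -5.59) = 151.87° clockwise from north.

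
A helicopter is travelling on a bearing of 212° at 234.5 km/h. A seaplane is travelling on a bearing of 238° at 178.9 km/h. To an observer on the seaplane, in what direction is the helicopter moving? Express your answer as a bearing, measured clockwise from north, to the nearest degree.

165°

Taking east as x and north as y: helicopter velocity = (-124.266, -198.867) km/h; seaplane velocity = (-151.716, -94.803) km/h.
Velocity of helicopter relative to seaplane = (-124.266, -198.867) − (-151.716, -94.803) = (27.450, -104.065) km/h.
Bearing = atan2(27.45, -104.06) = 165.22° clockwise from north.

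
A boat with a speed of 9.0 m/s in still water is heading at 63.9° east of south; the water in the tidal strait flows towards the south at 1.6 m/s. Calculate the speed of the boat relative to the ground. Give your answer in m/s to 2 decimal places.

9.81 m/s

Taking east as x and north as y: velocity relative to the water = (8.082, -3.959) m/s; the water relative to ground = (0.000, -1.600) m/s.
Velocity relative to ground = (8.082, -3.959) + (0.000, -1.600) = (8.082, -5.559) m/s.
Speed = |(8.082, -5.559)| = 9.810 m/s.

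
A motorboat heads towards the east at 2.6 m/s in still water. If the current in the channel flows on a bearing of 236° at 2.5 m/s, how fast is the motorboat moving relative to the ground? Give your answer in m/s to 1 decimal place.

1.5 m/s

Taking east as x and north as y: velocity relative to the water = (2.600, 0.000) m/s; the water relative to ground = (-2.073, -1.398) m/s.
Velocity relative to ground = (2.600, 0.000) + (-2.073, -1.398) = (0.527, -1.398) m/s.
Speed = |(0.527, -1.398)| = 1.494 m/s.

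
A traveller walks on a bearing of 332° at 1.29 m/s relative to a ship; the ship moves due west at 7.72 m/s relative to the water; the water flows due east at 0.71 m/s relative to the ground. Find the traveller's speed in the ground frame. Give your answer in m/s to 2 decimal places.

7.70 m/s

In east/north components (m/s): traveller relative to ship = (-0.606, 1.139); ship relative to water = (-7.720, 0.000); water relative to ground = (0.710, 0.000).
Sum = (-7.616, 1.139) m/s.
Speed = |(-7.616, 1.139)| = 7.700 m/s.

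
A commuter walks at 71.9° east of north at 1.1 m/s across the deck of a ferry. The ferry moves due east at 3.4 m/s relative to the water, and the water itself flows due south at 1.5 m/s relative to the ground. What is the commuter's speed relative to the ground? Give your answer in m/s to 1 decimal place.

4.6 m/s

In east/north components (m/s): commuter relative to ferry = (1.046, 0.342); ferry relative to water = (3.400, 0.000); water relative to ground = (0.000, -1.500).
Sum = (4.446, -1.158) m/s.
Speed = |(4.446, -1.158)| = 4.594 m/s.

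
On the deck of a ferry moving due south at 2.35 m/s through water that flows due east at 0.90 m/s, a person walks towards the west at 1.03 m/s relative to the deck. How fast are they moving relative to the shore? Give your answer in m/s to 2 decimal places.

In east/north components (m/s): person relative to ferry = (-1.030, 0.000); ferry relative to water = (0.000, -2.350); water relative to ground = (0.900, 0.000).
Sum = (-0.130, -2.350) m/s.
Speed = |(-0.130, -2.350)| = 2.354 m/s.

2.35 m/s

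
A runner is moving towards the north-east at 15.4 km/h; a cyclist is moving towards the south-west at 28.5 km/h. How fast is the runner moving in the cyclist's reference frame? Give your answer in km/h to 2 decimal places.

43.90 km/h

Taking east as x and north as y: runner velocity = (10.889, 10.889) km/h; cyclist velocity = (-20.153, -20.153) km/h.
Velocity of runner relative to cyclist = (10.889, 10.889) − (-20.153, -20.153) = (31.042, 31.042) km/h.
Magnitude = |(31.042, 31.042)| = 43.900 km/h.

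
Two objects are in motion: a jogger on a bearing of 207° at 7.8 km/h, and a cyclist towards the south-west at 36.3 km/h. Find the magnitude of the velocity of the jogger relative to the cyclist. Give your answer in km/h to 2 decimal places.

Taking east as x and north as y: jogger velocity = (-3.541, -6.950) km/h; cyclist velocity = (-25.668, -25.668) km/h.
Velocity of jogger relative to cyclist = (-3.541, -6.950) − (-25.668, -25.668) = (22.127, 18.718) km/h.
Magnitude = |(22.127, 18.718)| = 28.982 km/h.

28.98 km/h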